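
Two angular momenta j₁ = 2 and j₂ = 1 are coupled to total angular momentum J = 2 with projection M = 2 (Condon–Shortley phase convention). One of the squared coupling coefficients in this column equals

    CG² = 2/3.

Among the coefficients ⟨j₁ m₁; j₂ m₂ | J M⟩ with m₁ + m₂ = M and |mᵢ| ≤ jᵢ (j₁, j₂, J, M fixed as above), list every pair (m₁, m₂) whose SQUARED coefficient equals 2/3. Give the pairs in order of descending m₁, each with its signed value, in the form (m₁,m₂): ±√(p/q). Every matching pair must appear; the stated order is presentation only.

Admissible pairs with m₁+m₂ = M = 2: (1,1), (2,0)
  (m₁,m₂)=(2,0): CG² = 2/3, CG = +√(2/3)   ← matches the target
  (m₁,m₂)=(1,1): CG² = 1/3, CG = −√(1/3)
Pairs with CG² = 2/3: (2,0): +√(2/3)

(2,0): +√(2/3)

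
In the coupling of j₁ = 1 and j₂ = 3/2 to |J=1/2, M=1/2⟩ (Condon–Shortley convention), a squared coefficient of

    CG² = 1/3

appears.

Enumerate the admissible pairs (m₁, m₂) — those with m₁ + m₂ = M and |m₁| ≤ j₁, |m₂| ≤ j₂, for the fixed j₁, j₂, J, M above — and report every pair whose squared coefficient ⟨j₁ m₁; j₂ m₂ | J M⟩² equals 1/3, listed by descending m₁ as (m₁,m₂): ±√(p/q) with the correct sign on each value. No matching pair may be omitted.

Admissible pairs with m₁+m₂ = M = 1/2: (-1,3/2), (0,1/2), (1,-1/2)
  (m₁,m₂)=(1,-1/2): CG² = 1/6, CG = +√(1/6)
  (m₁,m₂)=(0,1/2): CG² = 1/3, CG = −√(1/3)   ← matches the target
  (m₁,m₂)=(-1,3/2): CG² = 1/2, CG = +√(1/2)
Pairs with CG² = 1/3: (0,1/2): −√(1/3)

(0,1/2): −√(1/3)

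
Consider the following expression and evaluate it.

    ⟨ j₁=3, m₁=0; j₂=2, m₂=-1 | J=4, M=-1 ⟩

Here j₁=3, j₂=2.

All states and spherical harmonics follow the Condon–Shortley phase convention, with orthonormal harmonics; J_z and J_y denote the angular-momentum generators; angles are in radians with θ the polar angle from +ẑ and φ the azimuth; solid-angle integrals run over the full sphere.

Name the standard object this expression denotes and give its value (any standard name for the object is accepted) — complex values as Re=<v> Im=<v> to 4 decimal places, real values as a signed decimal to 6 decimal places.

This is a Clebsch–Gordan (vector-coupling) coefficient.
triangle: 1!×5!×3!/10! = 720/3628800
(j±m)!: 3!×3!×1!×3!×3!×5! = 155520
prefactor² = (2J+1)×Δ×N² = 1944/7
  k=0: +1/(0!×1!×3!×1!×2!×2!) = 1/24
  k=1: −1/(1!×0!×2!×0!×3!×3!) = -1/72
Σ = 1/36  ⇒  CG² = 1944/7×(1/36)² = 3/14
CG = +√(3/14) = +0.462910

Clebsch–Gordan coefficient, +√(3/14) ≈ +0.462910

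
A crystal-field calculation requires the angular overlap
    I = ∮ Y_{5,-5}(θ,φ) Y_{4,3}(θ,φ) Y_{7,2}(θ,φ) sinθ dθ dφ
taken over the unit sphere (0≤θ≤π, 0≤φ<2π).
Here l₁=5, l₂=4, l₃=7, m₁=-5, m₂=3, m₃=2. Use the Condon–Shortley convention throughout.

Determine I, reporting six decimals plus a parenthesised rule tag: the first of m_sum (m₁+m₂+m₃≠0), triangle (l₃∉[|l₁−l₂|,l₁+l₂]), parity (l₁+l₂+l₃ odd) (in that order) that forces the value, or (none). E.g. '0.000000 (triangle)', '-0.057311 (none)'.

Rules hold: Σm=0, L=16 even, 1≤7≤9.
N = 11·9·15 = 1485
Δ = 2!·8!·6!/17! = 1/6126120
Racah Σ t=0..2: t=0:+1/69120 t=1:−1/20736 t=2:+1/69120 = -1/51840
⇒ 3j(5 4 7; 0 0 0)² = 280/21879, sgn +1
Racah Σ t=2..2: t=2:+1/9676800 = 1/9676800
⇒ 3j(5 4 7; -5 3 2)² = 27/19448, sgn -1
4πI² = N·(3j₀)²·(3jₘ)² = 14175/537251
I = -1·√(0.0263843/4π) = -0.04582136
No selection rule forces the value: the integral is nonzero (none).

-0.045821 (none)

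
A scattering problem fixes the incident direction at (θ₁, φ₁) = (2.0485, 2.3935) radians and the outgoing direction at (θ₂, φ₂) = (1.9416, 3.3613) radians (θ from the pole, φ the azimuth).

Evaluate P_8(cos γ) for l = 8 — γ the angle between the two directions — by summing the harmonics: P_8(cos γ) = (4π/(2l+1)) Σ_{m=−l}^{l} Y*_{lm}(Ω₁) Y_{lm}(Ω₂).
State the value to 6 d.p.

0.285034

Addition theorem: P_8(cos γ) = (4π/17) Σ_m Y*_{lm}(Ω₁) Y_{lm}(Ω₂), m = −8…8:
  term(m=-8) = 0.00652 - 0.05816j   from Y*(Ω₁)=0.19057 + 0.05862j, Y(Ω₂)=-0.05453 - 0.28841j
  term(m=-7) = 0.16616 - 0.08893j   from Y*(Ω₁)=0.20667 + 0.35742j, Y(Ω₂)=0.01499 - 0.45622j
  term(m=-6) = 0.08520 + 0.04397j   from Y*(Ω₁)=-0.08895 + 0.39073j, Y(Ω₂)=0.05979 - 0.23167j
  term(m=-5) = -0.00095 - 0.00745j   from Y*(Ω₁)=-0.02907 + 0.01984j, Y(Ω₂)=-0.09714 + 0.19017j
  term(m=-4) = -0.08242 + 0.07370j   from Y*(Ω₁)=0.33115 + 0.04979j, Y(Ω₂)=-0.21066 + 0.25422j
  term(m=-3) = 0.01363 + 0.00331j   from Y*(Ω₁)=0.13211 + 0.16556j, Y(Ω₂)=0.05235 - 0.04056j
  term(m=-2) = -0.02838 - 0.07431j   from Y*(Ω₁)=0.01776 - 0.23764j, Y(Ω₂)=0.30210 - 0.14200j
  term(m=-1) = -0.00034 + 0.00049j   from Y*(Ω₁)=0.19399 - 0.18003j, Y(Ω₂)=-0.00220 + 0.00049j
  term(m=+0) = 0.06675 + 0.00000j   from Y*(Ω₁)=-0.20268 + 0.00000j, Y(Ω₂)=-0.32935 + 0.00000j
  term(m=+1) = -0.00034 - 0.00049j   from Y*(Ω₁)=-0.19399 - 0.18003j, Y(Ω₂)=0.00220 + 0.00049j
  term(m=+2) = -0.02838 + 0.07431j   from Y*(Ω₁)=0.01776 + 0.23764j, Y(Ω₂)=0.30210 + 0.14200j
  term(m=+3) = 0.01363 - 0.00331j   from Y*(Ω₁)=-0.13211 + 0.16556j, Y(Ω₂)=-0.05235 - 0.04056j
  term(m=+4) = -0.08242 - 0.07370j   from Y*(Ω₁)=0.33115 - 0.04979j, Y(Ω₂)=-0.21066 - 0.25422j
  term(m=+5) = -0.00095 + 0.00745j   from Y*(Ω₁)=0.02907 + 0.01984j, Y(Ω₂)=0.09714 + 0.19017j
  term(m=+6) = 0.08520 - 0.04397j   from Y*(Ω₁)=-0.08895 - 0.39073j, Y(Ω₂)=0.05979 + 0.23167j
  term(m=+7) = 0.16616 + 0.08893j   from Y*(Ω₁)=-0.20667 + 0.35742j, Y(Ω₂)=-0.01499 - 0.45622j
  term(m=+8) = 0.00652 + 0.05816j   from Y*(Ω₁)=0.19057 - 0.05862j, Y(Ω₂)=-0.05453 + 0.28841j
Σ over m = 0.38560 - 0.00000j; ×(4π/17) → 0.28503 - 0.00000j. Real part: 0.285034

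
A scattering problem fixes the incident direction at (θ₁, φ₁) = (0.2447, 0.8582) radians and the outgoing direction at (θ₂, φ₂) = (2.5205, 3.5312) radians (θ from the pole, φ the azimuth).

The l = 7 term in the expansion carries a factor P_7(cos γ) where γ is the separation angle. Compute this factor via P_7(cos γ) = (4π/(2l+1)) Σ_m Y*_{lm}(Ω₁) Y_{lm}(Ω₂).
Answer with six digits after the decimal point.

0.302564

Term-by-term m-sum for l=7 (normalisation 4π/15 = 0.837758):
  m=-7: Y*=(0.000024, -0.000007)  Y=(0.010344, 0.004549)  product (0.000000, 0.000000)
  m=-6: Y*=(0.000155, -0.000333)  Y=(0.040998, 0.042548)  product (0.000021, -0.000007)
  m=-5: Y*=(-0.001407, -0.003140)  Y=(0.068528, 0.172955)  product (0.000447, -0.000459)
  m=-4: Y*=(-0.021702, -0.006505)  Y=(-0.004738, 0.383069)  product (0.002595, -0.008282)
  m=-3: Y*=(-0.089676, 0.057099)  Y=(-0.186784, 0.439364)  product (-0.008338, -0.050065)
  m=-2: Y*=(-0.049332, 0.336409)  Y=(-0.147101, 0.145293)  product (-0.041621, -0.056654)
  m=-1: Y*=(0.417704, 0.483423)  Y=(0.279474, -0.114751)  product (0.172211, 0.087172)
  m=+0: Y*=(0.349927, -0.000000)  Y=(0.315872, 0.000000)  product (0.110532, 0.000000)
  m=+1: Y*=(-0.417704, 0.483423)  Y=(-0.279474, -0.114751)  product (0.172211, -0.087172)
  m=+2: Y*=(-0.049332, -0.336409)  Y=(-0.147101, -0.145293)  product (-0.041621, 0.056654)
  m=+3: Y*=(0.089676, 0.057099)  Y=(0.186784, 0.439364)  product (-0.008338, 0.050065)
  m=+4: Y*=(-0.021702, 0.006505)  Y=(-0.004738, -0.383069)  product (0.002595, 0.008282)
  m=+5: Y*=(0.001407, -0.003140)  Y=(-0.068528, 0.172955)  product (0.000447, 0.000459)
  m=+6: Y*=(0.000155, 0.000333)  Y=(0.040998, -0.042548)  product (0.000021, 0.000007)
  m=+7: Y*=(-0.000024, -0.000007)  Y=(-0.010344, 0.004549)  product (0.000000, -0.000000)
Accumulated sum (0.361160, 0.000000); after 4π/(2l+1) scaling, (0.302564, 0.000000) ⇒ P_7 = 0.302564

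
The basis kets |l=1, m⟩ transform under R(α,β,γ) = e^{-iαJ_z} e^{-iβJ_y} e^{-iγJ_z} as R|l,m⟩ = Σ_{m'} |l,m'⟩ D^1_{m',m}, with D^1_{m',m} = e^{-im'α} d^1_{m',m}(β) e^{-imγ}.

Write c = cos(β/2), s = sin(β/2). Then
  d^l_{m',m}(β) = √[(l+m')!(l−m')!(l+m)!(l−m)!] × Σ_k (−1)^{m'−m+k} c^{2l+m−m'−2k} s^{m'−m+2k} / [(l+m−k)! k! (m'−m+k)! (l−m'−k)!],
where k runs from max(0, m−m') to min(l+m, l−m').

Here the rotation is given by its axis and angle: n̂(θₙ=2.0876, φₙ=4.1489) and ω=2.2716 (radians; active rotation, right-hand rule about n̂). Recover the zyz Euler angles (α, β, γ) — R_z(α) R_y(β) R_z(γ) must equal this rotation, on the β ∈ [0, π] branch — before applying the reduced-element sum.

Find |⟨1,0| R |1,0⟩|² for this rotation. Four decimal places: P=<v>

Axis–angle → zyz. n̂ = (sinθₙcosφₙ, sinθₙsinφₙ, cosθₙ) = (-0.464382, -0.734990, -0.494104), ω = 2.2716.
R = I cosω + sinω [n̂]ₓ + (1−cosω) n̂n̂ᵀ gives
  R = [-0.290123, +0.939064, -0.184359; +0.183753, +0.243724, +0.952278; +0.939182, +0.242401, -0.243265]
β = atan2(√(R₁₃²+R₂₃²), R₃₃) = 1.816527; α = atan2(R₂₃, R₁₃) mod 2π = 1.762029; γ = atan2(R₃₂, −R₃₁) mod 2π = 2.889007
D^1_{0,0}(1.7620,1.8165,2.8890) = e^{-i·0·1.7620}·d^1_{0,0}(1.8165)·e^{-i·0·2.8890}. Compute d first:
Half-angle: c=0.615116, s=0.788437. N=√(1·1·1·1)=1.000000
k: max(0,(0)−(0))=0 … min(1+(0),1−(0))=1
  k=0: (−1)^0·1.0000/(1)·0.6151^2·0.7884^0 = +0.378367
  k=1: (−1)^1·1.0000/(1)·0.6151^0·0.7884^2 = -0.621633
d^1_{0,0}(1.8165) = +0.378367 -0.621633 = -0.243265
|D^1_{0,0}|² = |d^1_{0,0}(β)|² = (-0.243265)² = 0.059178 (the z-rotation phases have unit modulus)

P=0.0592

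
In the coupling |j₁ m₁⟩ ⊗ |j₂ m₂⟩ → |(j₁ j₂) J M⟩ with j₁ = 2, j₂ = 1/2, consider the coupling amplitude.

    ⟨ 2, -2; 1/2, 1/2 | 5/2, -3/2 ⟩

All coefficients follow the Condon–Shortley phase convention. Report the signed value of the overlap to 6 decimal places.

+√(1/5) ≈ +0.447214

j₁+j₂−J=0  J+j₁−j₂=4  J−j₁+j₂=1  j₁+j₂+J+1=6
(j₁±m₁, j₂±m₂, J±M) = (0,4,1,0,1,4)
P² = 576/5
sum k=0..0:
  [0] +1/24 = 1/24
S = 1/24
C² = P²·S² = 1/5 ; C = +0.447214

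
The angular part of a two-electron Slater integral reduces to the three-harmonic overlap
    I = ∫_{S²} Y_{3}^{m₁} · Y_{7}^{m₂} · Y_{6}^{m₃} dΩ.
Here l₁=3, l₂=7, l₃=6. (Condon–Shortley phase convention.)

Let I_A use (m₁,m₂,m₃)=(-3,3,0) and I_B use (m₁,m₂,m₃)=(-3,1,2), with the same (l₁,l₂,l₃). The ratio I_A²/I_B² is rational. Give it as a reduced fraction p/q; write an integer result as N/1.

Same 3,7,6: normalisation and zero-m 3j drop out of the ratio.
A: Δ: 4! 2! 10! / 17! → 1/2042040; sum: t=4:+1/829440 = 1/829440; 3j²(3 7 6; -3 3 0) = Δ·Π!·Σ² = 225/9724  (sign +1)
B: Δ: 4! 2! 10! / 17! → 1/2042040; sum: t=4:+1/829440 = 1/829440; 3j²(3 7 6; -3 1 2) = Δ·Π!·Σ² = 35/2431  (sign +1)
I_A²/I_B² = (225/9724)/(35/2431) = 45/28

45/28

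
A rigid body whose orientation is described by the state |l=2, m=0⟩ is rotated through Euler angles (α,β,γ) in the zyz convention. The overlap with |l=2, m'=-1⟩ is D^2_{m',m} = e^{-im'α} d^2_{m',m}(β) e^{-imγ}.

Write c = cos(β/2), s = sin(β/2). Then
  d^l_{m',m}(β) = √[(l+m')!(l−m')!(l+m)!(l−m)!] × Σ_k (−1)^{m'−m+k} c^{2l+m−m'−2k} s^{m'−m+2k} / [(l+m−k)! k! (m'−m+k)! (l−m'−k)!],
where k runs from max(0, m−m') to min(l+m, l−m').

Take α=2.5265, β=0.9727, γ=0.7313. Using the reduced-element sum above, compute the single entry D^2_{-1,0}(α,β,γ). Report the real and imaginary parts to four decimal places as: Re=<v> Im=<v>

D^2_{-1,0}(2.5265,0.9727,0.7313) = e^{-i·-1·2.5265}·d^2_{-1,0}(0.9727)·e^{-i·0·0.7313}. Compute d first:
Half-angle: c=0.884045, s=0.467402. N=√(1·6·2·2)=4.898979
The bounds max(0,m−m')=1 and min(l+m,l−m')=2 give 2 terms
  k=1: (−1)^0·4.8990/(2)·0.8840^3·0.4674^1 = +0.791023
  k=2: (−1)^1·4.8990/(2)·0.8840^1·0.4674^3 = -0.221117
d^2_{-1,0}(0.9727) = +0.791023 -0.221117 = +0.569906
D = (-0.816720+0.577034i)·(+0.569906)·(+1.000000+0.000000i) = -0.465454+0.328855i

Re=-0.4655 Im=0.3289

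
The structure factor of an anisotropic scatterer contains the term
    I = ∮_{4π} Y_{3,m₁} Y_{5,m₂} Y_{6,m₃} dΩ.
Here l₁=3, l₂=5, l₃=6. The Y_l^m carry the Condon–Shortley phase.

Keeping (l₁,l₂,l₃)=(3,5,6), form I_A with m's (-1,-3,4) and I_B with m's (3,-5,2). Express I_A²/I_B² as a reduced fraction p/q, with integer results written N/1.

l's match ⇒ only the (l;m) 3-j factors differ between A and B.
A: triangle coeff Δ(3,5,6) = 1/675675; Σ_t [0,2]: t=0:+1/69120 t=1:−1/30240 t=2:+1/322560 = -1/64512; (3j)²=10/1001 [(3 5 6; -1 -3 4)], sign=-1
B: triangle coeff Δ(3,5,6) = 1/675675; Σ_t [0,0]: t=0:+1/1935360 = 1/1935360; (3j)²=1/1001 [(3 5 6; 3 -5 2)], sign=+1
I_A²/I_B² = (10/1001)/(1/1001) = 10/1

10/1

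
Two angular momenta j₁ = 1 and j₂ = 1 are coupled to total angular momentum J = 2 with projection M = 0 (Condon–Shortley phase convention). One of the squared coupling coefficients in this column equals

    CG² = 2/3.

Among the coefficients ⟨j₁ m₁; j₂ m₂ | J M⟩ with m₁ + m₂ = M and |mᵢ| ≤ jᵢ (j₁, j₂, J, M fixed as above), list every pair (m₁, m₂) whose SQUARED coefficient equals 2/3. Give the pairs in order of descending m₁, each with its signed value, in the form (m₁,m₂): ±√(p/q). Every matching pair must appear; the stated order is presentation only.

Admissible pairs with m₁+m₂ = M = 0: (-1,1), (0,0), (1,-1)
  (m₁,m₂)=(1,-1): CG² = 1/6, CG = +√(1/6)
  (m₁,m₂)=(0,0): CG² = 2/3, CG = +√(2/3)   ← matches the target
  (m₁,m₂)=(-1,1): CG² = 1/6, CG = +√(1/6)
Pairs with CG² = 2/3: (0,0): +√(2/3)

(0,0): +√(2/3)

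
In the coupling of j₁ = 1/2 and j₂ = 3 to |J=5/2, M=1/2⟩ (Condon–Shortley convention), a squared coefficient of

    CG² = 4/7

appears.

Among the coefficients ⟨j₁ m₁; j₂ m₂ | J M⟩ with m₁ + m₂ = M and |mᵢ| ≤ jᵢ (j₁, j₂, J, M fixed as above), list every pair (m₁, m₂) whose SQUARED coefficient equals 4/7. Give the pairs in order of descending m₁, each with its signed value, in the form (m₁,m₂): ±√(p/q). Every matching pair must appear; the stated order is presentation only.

(-1/2,1): −√(4/7)

Admissible pairs with m₁+m₂ = M = 1/2: (-1/2,1), (1/2,0)
  (m₁,m₂)=(1/2,0): CG² = 3/7, CG = +√(3/7)
  (m₁,m₂)=(-1/2,1): CG² = 4/7, CG = −√(4/7)   ← matches the target
Pairs with CG² = 4/7: (-1/2,1): −√(4/7)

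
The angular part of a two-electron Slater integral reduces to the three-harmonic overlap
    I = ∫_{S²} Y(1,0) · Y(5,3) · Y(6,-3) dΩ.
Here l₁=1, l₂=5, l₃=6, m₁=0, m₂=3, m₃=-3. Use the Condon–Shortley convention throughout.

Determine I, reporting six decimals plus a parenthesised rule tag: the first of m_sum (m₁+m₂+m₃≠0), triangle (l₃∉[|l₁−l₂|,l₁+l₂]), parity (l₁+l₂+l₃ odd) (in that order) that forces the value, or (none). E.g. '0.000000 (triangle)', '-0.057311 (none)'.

-0.212310 (none)

Rules hold: Σm=0, L=12 even, 4≤6≤6.
N = 3·11·13 = 429
Δ = 0!·2!·10!/13! = 1/858
Racah Σ t=0..0: t=0:+1/14400 = 1/14400
⇒ 3j(1 5 6; 0 0 0)² = 6/143, sgn +1
Racah Σ t=0..0: t=0:+1/80640 = 1/80640
⇒ 3j(1 5 6; 0 3 -3)² = 9/286, sgn -1
4πI² = N·(3j₀)²·(3jₘ)² = 81/143
I = -1·√(0.566434/4π) = -0.21230956
No selection rule forces the value: the integral is nonzero (none).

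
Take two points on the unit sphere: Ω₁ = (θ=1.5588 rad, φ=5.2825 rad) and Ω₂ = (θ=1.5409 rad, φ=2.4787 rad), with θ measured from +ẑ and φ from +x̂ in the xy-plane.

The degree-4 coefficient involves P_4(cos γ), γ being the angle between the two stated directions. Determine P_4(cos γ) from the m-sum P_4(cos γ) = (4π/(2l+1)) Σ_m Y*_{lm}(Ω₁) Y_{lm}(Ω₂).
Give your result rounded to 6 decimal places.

0.497177

Expand P_4 via completeness: Σ_{m} conj(Y_{4,m}) at Ω₁ times Y_{4,m} at Ω₂ —
  term(m=-4) = 0.04258 - 0.19073j   from Y*(Ω₁)=-0.28826 + 0.33560j, Y(Ω₂)=-0.38976 + 0.20790j
  term(m=-3) = -0.00030 + 0.00048j   from Y*(Ω₁)=-0.01487 - 0.00209j, Y(Ω₂)=0.01516 - 0.03415j
  term(m=-2) = 0.08660 - 0.06940j   from Y*(Ω₁)=0.13947 + 0.30364j, Y(Ω₂)=-0.08056 - 0.32221j
  term(m=-1) = -0.00068 + 0.00024j   from Y*(Ω₁)=-0.00919 + 0.01433j, Y(Ω₂)=0.03335 + 0.02604j
  term(m=+0) = 0.09967 + 0.00000j   from Y*(Ω₁)=0.31690 + 0.00000j, Y(Ω₂)=0.31452 + 0.00000j
  term(m=+1) = -0.00068 - 0.00024j   from Y*(Ω₁)=0.00919 + 0.01433j, Y(Ω₂)=-0.03335 + 0.02604j
  term(m=+2) = 0.08660 + 0.06940j   from Y*(Ω₁)=0.13947 - 0.30364j, Y(Ω₂)=-0.08056 + 0.32221j
  term(m=+3) = -0.00030 - 0.00048j   from Y*(Ω₁)=0.01487 - 0.00209j, Y(Ω₂)=-0.01516 - 0.03415j
  term(m=+4) = 0.04258 + 0.19073j   from Y*(Ω₁)=-0.28826 - 0.33560j, Y(Ω₂)=-0.38976 - 0.20790j
Accumulated sum 0.35608 + 0.00000j; after 4π/(2l+1) scaling, 0.49718 + 0.00000j ⇒ P_4 = 0.497177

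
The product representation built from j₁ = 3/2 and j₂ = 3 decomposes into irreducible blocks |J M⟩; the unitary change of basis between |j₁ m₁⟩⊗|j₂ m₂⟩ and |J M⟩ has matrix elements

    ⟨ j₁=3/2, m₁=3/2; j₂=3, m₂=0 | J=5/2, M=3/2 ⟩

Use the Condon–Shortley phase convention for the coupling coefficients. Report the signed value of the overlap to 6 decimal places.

j₁+j₂−J=2  J+j₁−j₂=1  J−j₁+j₂=4  j₁+j₂+J+1=8
(j₁±m₁, j₂±m₂, J±M) = (3,0,3,3,4,1)
P² = 1296/35
sum k=0..0:
  [0] +1/12 = 1/12
S = 1/12
C² = P²·S² = 9/35 ; C = +0.507093

+√(9/35) = +0.507093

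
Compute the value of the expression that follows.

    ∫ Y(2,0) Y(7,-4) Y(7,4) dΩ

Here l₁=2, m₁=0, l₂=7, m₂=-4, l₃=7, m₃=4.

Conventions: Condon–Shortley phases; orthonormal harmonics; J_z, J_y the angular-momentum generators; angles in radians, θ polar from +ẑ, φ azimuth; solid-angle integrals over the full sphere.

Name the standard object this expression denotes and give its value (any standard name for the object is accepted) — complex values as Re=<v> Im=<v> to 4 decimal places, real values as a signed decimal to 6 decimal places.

Gaunt coefficient, +0.022834

This is a Gaunt coefficient — the integral of a triple product of spherical harmonics over the sphere.
Checks pass: Σm=0; 16 even; l₃=7∈[5,9].
(2·2+1)(2·7+1)(2·7+1) = 1125
Δ: 2! 2! 12! / 17! → 1/185640
sum: t=0:+1/2419200 t=1:−1/518400 t=2:+1/2419200 = -1/907200
3j²(2 7 7; 0 0 0) = Δ·Π!·Σ² = 56/3315  (sign +1)
sum: t=0:+1/8709120 t=1:−1/7257600 t=2:+1/159667200 = -1/59875200
3j²(2 7 7; 0 -4 4) = Δ·Π!·Σ² = 8/23205  (sign +1)
combine: 4πI² = 1125·56/3315·8/23205 = 320/48841
take √, sign +1: I = 0.02283378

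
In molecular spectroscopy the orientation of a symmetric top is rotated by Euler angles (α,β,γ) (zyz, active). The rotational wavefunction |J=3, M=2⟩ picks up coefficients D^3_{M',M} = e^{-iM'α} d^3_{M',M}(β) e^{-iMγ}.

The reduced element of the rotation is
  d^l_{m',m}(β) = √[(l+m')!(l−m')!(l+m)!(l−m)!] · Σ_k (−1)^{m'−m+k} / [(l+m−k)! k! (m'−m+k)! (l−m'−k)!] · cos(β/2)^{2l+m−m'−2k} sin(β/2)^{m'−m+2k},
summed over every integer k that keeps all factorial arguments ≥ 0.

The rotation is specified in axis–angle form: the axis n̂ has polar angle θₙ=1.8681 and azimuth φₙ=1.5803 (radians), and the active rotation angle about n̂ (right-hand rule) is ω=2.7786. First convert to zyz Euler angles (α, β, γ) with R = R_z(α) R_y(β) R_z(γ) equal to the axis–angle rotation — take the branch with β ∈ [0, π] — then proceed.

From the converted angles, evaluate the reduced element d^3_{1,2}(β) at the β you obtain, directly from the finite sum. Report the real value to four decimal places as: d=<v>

Axis–angle → zyz. n̂ = (sinθₙcosφₙ, sinθₙsinφₙ, cosθₙ) = (-0.009087, +0.956087, -0.292943), ω = 2.7786.
R = I cosω + sinω [n̂]ₓ + (1−cosω) n̂n̂ᵀ gives
  R = [-0.934679, +0.087207, +0.344631; -0.120825, +0.833801, -0.538681; -0.334331, -0.545134, -0.768799]
β = atan2(√(R₁₃²+R₂₃²), R₃₃) = 2.447757; α = atan2(R₂₃, R₁₃) mod 2π = 5.281538; γ = atan2(R₃₂, −R₃₁) mod 2π = 5.262530
d^3_{1,2}(β=2.4478) via the finite sum:
With c≡cos(β/2)=0.340001 and s≡sin(β/2)=0.940425, N=[24·2·120·1]^{1/2}=75.894664
k∈{1,2} keeps every argument non-negative
  k=1: (−1)^0·75.8947/(24)·0.3400^5·0.9404^1 = +0.013512
  k=2: (−1)^1·75.8947/(12)·0.3400^3·0.9404^3 = -0.206749
d^3_{1,2}(2.4478) = +0.013512 -0.206749 = -0.193237

d=-0.1932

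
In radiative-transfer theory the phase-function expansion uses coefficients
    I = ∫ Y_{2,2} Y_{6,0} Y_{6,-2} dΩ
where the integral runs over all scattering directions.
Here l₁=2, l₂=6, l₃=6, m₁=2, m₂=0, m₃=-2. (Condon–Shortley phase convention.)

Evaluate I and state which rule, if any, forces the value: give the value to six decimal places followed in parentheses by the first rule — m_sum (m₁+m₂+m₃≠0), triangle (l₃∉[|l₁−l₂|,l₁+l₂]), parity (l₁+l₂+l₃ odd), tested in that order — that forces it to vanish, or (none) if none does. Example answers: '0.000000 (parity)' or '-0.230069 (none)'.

-0.191909 (none)

Checks pass: Σm=0; 14 even; l₃=6∈[4,8].
(2·2+1)(2·6+1)(2·6+1) = 845
Δ: 2! 2! 10! / 15! → 1/90090
sum: t=0:+1/69120 t=1:−1/14400 t=2:+1/69120 = -7/172800
3j²(2 6 6; 0 0 0) = Δ·Π!·Σ² = 14/715  (sign -1)
sum: t=0:+1/69120 = 1/69120
3j²(2 6 6; 2 0 -2) = Δ·Π!·Σ² = 4/143  (sign +1)
combine: 4πI² = 845·14/715·4/143 = 56/121
take √, sign -1: I = -0.19190947
No selection rule forces the value: the integral is nonzero (none).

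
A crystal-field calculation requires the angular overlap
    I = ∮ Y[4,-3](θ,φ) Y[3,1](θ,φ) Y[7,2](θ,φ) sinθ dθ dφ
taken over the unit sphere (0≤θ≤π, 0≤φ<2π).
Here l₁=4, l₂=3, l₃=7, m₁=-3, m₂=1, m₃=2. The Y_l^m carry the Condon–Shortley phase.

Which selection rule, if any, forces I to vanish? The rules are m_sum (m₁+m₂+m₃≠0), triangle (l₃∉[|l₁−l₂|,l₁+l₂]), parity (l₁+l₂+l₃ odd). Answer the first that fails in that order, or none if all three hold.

Σmᵢ = 0  ✓
l₃∈[|l₁−l₂|,l₁+l₂]=[1,7], have l₃=7  ✓
Σlᵢ = 14 ⇒ even  ✓

none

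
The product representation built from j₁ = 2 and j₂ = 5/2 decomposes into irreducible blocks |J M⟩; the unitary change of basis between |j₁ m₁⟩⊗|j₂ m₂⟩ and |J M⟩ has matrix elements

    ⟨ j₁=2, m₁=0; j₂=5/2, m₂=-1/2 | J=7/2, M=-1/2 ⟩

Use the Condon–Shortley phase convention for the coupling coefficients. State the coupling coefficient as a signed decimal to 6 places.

+√(4/105) = +0.195180

triangle: 1!·3!·4!/9! = 144/362880
(j±m)!: 2!·2!·2!·3!·3!·4! = 6912
prefactor² = (2J+1)·Δ·N² = 768/35
  k=0: +1/(0!·1!·2!·2!·1!·2!) = 1/8
  k=1: −1/(1!·0!·1!·1!·2!·3!) = -1/12
Σ = 1/24  ⇒  CG² = 768/35·(1/24)² = 4/105
CG = +√(4/105) = +0.195180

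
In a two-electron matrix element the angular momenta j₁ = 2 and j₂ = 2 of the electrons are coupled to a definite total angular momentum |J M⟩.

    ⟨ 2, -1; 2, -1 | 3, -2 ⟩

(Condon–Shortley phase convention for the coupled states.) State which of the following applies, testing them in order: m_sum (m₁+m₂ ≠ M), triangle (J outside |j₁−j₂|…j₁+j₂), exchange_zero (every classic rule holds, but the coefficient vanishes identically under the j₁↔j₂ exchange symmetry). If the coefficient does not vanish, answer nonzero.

exchange_zero

m-sum: m₁+m₂ = -1+(-1) = -2, M = -2  ✓
triangle: |j₁−j₂| = 0 ≤ J = 3 ≤ j₁+j₂ = 4  ✓
exchange: j₁=j₂ and m₁=m₂, and (−1)^(j₁+j₂−J) = (−1)^1 = −1 forces ⟨j₁m₁;j₂m₂|JM⟩ = −⟨j₂m₂;j₁m₁|JM⟩ = −⟨j₁m₁;j₂m₂|JM⟩ ⇒ the coefficient vanishes identically
Racah sum check: Σ_k collapses to 0 ⇒ CG = 0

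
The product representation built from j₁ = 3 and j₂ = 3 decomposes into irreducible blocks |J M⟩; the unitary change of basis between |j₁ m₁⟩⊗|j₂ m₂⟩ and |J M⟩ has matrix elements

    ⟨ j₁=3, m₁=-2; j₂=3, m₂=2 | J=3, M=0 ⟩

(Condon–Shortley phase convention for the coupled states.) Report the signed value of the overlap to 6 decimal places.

j₁+j₂−J=3  J+j₁−j₂=3  J−j₁+j₂=3  j₁+j₂+J+1=10
(j₁±m₁, j₂±m₂, J±M) = (1,5,5,1,3,3)
P² = 216
sum k=2..3:
  [2] +1/72 = 1/72
  [3] −1/24 = -1/24
S = -1/36
C² = P²·S² = 1/6 ; C = -0.408248

-0.408248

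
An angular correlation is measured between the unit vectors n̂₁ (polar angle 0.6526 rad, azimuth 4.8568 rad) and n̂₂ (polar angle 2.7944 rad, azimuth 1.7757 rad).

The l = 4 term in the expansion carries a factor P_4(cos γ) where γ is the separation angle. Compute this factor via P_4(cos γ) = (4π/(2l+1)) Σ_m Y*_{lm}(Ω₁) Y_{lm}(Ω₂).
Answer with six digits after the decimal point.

Addition theorem: P_4(cos γ) = (4π/9) Σ_m Y*_{lm}(Ω₁) Y_{lm}(Ω₂), m = −4…4:
  term(m=-4) = +0.000347-0.000086i   from Y*(Ω₁)=+0.050413+0.032860i, Y(Ω₂)=+0.004048-0.004335i
  term(m=-3) = +0.010156-0.001864i   from Y*(Ω₁)=-0.093487+0.202116i, Y(Ω₂)=-0.026740-0.037878i
  term(m=-2) = +0.084143-0.010230i   from Y*(Ω₁)=-0.404256-0.120117i, Y(Ω₂)=-0.184349+0.080082i
  term(m=-1) = +0.156052-0.009452i   from Y*(Ω₁)=+0.046600-0.320446i, Y(Ω₂)=+0.098236+0.472696i
  term(m=+0) = -0.085511-0.000000i   from Y*(Ω₁)=-0.210611-0.000000i, Y(Ω₂)=+0.406014+0.000000i
  term(m=+1) = +0.156052+0.009452i   from Y*(Ω₁)=-0.046600-0.320446i, Y(Ω₂)=-0.098236+0.472696i
  term(m=+2) = +0.084143+0.010230i   from Y*(Ω₁)=-0.404256+0.120117i, Y(Ω₂)=-0.184349-0.080082i
  term(m=+3) = +0.010156+0.001864i   from Y*(Ω₁)=+0.093487+0.202116i, Y(Ω₂)=+0.026740-0.037878i
  term(m=+4) = +0.000347+0.000086i   from Y*(Ω₁)=+0.050413-0.032860i, Y(Ω₂)=+0.004048+0.004335i
Σ over m = +0.415883-0.000000i; ×(4π/9) → +0.580682-0.000000i. Real part: 0.580682

0.580682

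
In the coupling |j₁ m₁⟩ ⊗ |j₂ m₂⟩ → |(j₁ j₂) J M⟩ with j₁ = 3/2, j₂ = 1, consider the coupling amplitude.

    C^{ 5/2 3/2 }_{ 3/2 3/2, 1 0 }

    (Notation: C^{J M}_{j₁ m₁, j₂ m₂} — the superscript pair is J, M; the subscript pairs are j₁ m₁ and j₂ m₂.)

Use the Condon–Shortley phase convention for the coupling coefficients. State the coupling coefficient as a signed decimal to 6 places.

triangle: 0!·3!·2!/6! = 12/720
(j±m)!: 3!·0!·1!·1!·4!·1! = 144
prefactor² = (2J+1)·Δ·N² = 72/5
  k=0: +1/(0!·0!·0!·1!·3!·1!) = 1/6
Σ = 1/6  ⇒  CG² = 72/5·(1/6)² = 2/5
CG = +√(2/5) = +0.632456

+0.632456  (= +√(2/5))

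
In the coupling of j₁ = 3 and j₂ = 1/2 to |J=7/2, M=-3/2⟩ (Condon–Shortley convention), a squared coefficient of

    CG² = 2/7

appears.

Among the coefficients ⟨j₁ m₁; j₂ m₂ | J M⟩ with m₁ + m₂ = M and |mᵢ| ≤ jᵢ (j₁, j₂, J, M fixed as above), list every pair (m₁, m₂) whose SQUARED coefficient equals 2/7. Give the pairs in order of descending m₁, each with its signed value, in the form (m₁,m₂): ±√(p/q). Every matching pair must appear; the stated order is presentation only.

Admissible pairs with m₁+m₂ = M = -3/2: (-2,1/2), (-1,-1/2)
  (m₁,m₂)=(-1,-1/2): CG² = 5/7, CG = +√(5/7)
  (m₁,m₂)=(-2,1/2): CG² = 2/7, CG = +√(2/7)   ← matches the target
Pairs with CG² = 2/7: (-2,1/2): +√(2/7)

(-2,1/2): +√(2/7)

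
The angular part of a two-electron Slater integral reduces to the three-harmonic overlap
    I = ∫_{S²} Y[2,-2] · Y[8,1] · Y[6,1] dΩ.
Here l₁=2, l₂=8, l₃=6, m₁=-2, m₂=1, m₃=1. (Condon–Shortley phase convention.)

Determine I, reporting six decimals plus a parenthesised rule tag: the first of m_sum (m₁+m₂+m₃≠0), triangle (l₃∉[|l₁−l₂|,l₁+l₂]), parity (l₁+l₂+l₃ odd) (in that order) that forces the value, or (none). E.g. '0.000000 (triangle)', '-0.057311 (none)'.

Checks pass: Σm=0; 16 even; l₃=6∈[6,10].
(2·2+1)(2·8+1)(2·6+1) = 1105
Δ: 4! 0! 12! / 17! → 1/30940
sum: t=2:+1/2073600 = 1/2073600
3j²(2 8 6; 0 0 0) = Δ·Π!·Σ² = 28/1105  (sign +1)
sum: t=4:+1/14515200 = 1/14515200
3j²(2 8 6; -2 1 1) = Δ·Π!·Σ² = 9/2210  (sign -1)
combine: 4πI² = 1105·28/1105·9/2210 = 126/1105
take √, sign -1: I = -0.09525750
No selection rule forces the value: the integral is nonzero (none).

-0.095258 (none)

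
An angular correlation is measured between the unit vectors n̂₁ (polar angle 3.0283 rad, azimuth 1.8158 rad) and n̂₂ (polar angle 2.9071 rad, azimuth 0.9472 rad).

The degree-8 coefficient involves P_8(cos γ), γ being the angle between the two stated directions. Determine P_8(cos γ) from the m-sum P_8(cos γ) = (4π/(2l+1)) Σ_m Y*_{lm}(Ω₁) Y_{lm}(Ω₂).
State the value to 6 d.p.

0.483099

Addition theorem: P_8(cos γ) = (4π/17) Σ_m Y*_{lm}(Ω₁) Y_{lm}(Ω₂), m = −8…8:
  term(m=-8) = 0.00000 + 0.00000j   from Y*(Ω₁)=-0.00000 + 0.00000j, Y(Ω₂)=0.00000 - 0.00000j
  term(m=-7) = 0.00000 - 0.00000j   from Y*(Ω₁)=-0.00000 - 0.00000j, Y(Ω₂)=-0.00007 + 0.00002j
  term(m=-6) = 0.00000 - 0.00000j   from Y*(Ω₁)=-0.00000 - 0.00001j, Y(Ω₂)=0.00064 + 0.00044j
  term(m=-5) = -0.00000 - 0.00000j   from Y*(Ω₁)=0.00017 - 0.00006j, Y(Ω₂)=-0.00014 - 0.00599j
  term(m=-4) = -0.00007 - 0.00002j   from Y*(Ω₁)=0.00119 + 0.00178j, Y(Ω₂)=-0.02720 + 0.02055j
  term(m=-3) = -0.00235 + 0.00139j   from Y*(Ω₁)=-0.01290 + 0.01427j, Y(Ω₂)=0.13547 + 0.04190j
  term(m=-2) = -0.00826 + 0.04917j   from Y*(Ω₁)=-0.10838 - 0.05781j, Y(Ω₂)=-0.12907 - 0.38482j
  term(m=-1) = 0.21676 + 0.25620j   from Y*(Ω₁)=0.12066 - 0.48259j, Y(Ω₂)=-0.39396 + 0.54766j
  term(m=+0) = 0.24137 + 0.00000j   from Y*(Ω₁)=0.90938 + 0.00000j, Y(Ω₂)=0.26542 + 0.00000j
  term(m=+1) = 0.21676 - 0.25620j   from Y*(Ω₁)=-0.12066 - 0.48259j, Y(Ω₂)=0.39396 + 0.54766j
  term(m=+2) = -0.00826 - 0.04917j   from Y*(Ω₁)=-0.10838 + 0.05781j, Y(Ω₂)=-0.12907 + 0.38482j
  term(m=+3) = -0.00235 - 0.00139j   from Y*(Ω₁)=0.01290 + 0.01427j, Y(Ω₂)=-0.13547 + 0.04190j
  term(m=+4) = -0.00007 + 0.00002j   from Y*(Ω₁)=0.00119 - 0.00178j, Y(Ω₂)=-0.02720 - 0.02055j
  term(m=+5) = -0.00000 + 0.00000j   from Y*(Ω₁)=-0.00017 - 0.00006j, Y(Ω₂)=0.00014 - 0.00599j
  term(m=+6) = 0.00000 + 0.00000j   from Y*(Ω₁)=-0.00000 + 0.00001j, Y(Ω₂)=0.00064 - 0.00044j
  term(m=+7) = 0.00000 + 0.00000j   from Y*(Ω₁)=0.00000 - 0.00000j, Y(Ω₂)=0.00007 + 0.00002j
  term(m=+8) = 0.00000 - 0.00000j   from Y*(Ω₁)=-0.00000 - 0.00000j, Y(Ω₂)=0.00000 + 0.00000j
Accumulated sum 0.65355 - 0.00000j; after 4π/(2l+1) scaling, 0.48310 - 0.00000j ⇒ P_8 = 0.483099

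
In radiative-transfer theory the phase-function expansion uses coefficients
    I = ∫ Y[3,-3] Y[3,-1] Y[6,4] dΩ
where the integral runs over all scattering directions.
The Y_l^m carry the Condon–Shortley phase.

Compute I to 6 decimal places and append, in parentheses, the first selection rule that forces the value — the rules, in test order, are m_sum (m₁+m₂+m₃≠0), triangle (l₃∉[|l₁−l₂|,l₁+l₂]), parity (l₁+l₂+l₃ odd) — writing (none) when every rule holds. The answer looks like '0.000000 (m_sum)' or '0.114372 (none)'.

m-sum 0 ✓  L=12 even ✓  0≤6≤6 ✓
Π(2lᵢ+1) = 7×7×13 = 637
triangle coeff Δ(3,3,6) = 1/12012
Σ_t [0,0]: t=0:+1/1296 = 1/1296
(3j)²=100/3003 [(3 3 6; 0 0 0)], sign=+1
Σ_t [0,0]: t=0:+1/34560 = 1/34560
(3j)²=5/286 [(3 3 6; -3 -1 4)], sign=+1
⇒ 4πI² = 1750/4719
I = (+1)√(1750/4719/(4π)) = 0.17178653
No selection rule forces the value: the integral is nonzero (none).

0.171787 (none)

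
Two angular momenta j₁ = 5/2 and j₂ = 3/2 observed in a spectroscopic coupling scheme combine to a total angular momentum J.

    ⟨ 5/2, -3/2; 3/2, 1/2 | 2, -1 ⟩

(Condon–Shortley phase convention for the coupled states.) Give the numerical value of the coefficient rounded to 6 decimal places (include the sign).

+√(1/42) = +0.154303

j₁+j₂−J=2  J+j₁−j₂=3  J−j₁+j₂=1  j₁+j₂+J+1=7
(j₁±m₁, j₂±m₂, J±M) = (1,4,2,1,1,3)
P² = 24/7
sum k=1..2:
  [1] −1/6 = -1/6
  [2] +1/4 = 1/4
S = 1/12
C² = P²·S² = 1/42 ; C = +0.154303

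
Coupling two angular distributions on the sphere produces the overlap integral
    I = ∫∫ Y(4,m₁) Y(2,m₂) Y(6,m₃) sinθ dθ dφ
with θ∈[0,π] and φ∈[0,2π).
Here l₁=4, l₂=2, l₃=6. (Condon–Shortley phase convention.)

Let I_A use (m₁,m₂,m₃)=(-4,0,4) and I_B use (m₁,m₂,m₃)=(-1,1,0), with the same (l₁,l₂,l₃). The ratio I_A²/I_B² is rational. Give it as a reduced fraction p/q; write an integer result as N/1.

3/8

Shared (l₁,l₂,l₃)=(4,2,6): N and (l;000)² cancel in I_A²/I_B².
A: Δ = 0!·8!·4!/13! = 1/6435; Racah Σ t=0..0: t=0:+1/161280 = 1/161280; ⇒ 3j(4 2 6; -4 0 4)² = 1/143, sgn +1
B: Δ = 0!·8!·4!/13! = 1/6435; Racah Σ t=0..0: t=0:+1/4320 = 1/4320; ⇒ 3j(4 2 6; -1 1 0)² = 8/429, sgn +1
I_A²/I_B² = (1/143)/(8/429) = 3/8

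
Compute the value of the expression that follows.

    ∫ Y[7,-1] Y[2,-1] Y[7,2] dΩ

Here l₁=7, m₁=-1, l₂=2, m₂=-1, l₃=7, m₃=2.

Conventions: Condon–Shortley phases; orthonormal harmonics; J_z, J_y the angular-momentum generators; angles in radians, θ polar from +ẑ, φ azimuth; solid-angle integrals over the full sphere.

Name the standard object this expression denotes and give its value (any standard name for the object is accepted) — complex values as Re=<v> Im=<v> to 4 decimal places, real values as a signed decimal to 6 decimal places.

This is a Gaunt coefficient — the integral of a triple product of spherical harmonics over the sphere.
Checks pass: Σm=0; 16 even; l₃=7∈[5,9].
(2·7+1)(2·2+1)(2·7+1) = 1125
Δ: 2! 12! 2! / 17! → 1/185640
sum: t=0:+1/2419200 t=1:−1/518400 t=2:+1/2419200 = -1/907200
3j²(7 2 7; 0 0 0) = Δ·Π!·Σ² = 56/3315  (sign +1)
sum: t=0:+1/1935360 t=1:−1/1209600 = -1/3225600
3j²(7 2 7; -1 -1 2) = Δ·Π!·Σ² = 243/61880  (sign +1)
combine: 4πI² = 1125·56/3315·243/61880 = 3645/48841
take √, sign +1: I = 0.07706400

Gaunt coefficient, +0.077064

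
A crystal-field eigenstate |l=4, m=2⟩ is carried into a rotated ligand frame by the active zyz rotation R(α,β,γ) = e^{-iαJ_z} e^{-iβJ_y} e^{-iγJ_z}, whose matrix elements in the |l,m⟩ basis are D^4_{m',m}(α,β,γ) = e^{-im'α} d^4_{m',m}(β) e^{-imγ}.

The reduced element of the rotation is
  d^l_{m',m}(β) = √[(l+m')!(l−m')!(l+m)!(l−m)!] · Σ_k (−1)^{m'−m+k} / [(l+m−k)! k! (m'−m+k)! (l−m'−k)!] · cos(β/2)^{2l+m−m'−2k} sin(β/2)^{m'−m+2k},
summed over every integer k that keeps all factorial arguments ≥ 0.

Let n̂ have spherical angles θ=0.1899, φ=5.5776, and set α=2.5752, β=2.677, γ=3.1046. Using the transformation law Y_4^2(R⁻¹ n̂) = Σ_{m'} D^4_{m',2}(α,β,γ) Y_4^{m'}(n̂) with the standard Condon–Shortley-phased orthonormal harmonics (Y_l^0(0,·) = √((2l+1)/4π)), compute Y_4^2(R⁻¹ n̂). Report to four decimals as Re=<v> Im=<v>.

Re=0.1367 Im=-0.0161

Need the full column D^4_{m',2} for m'=−4..4 at α=2.5752, β=2.6770, γ=3.1046.
cos(β/2)=0.230213, sin(β/2)=0.973140
d^4_{-4,2}: single k=6 term ⇒ +0.238172;  D = -0.138539-0.193734i
d^4_{-3,2}: k∈[5..6] ⇒ +0.119523 -0.711904 = -0.592382;  D = -0.032207-0.591505i
d^4_{-2,2}: k∈[4..6] ⇒ +0.037784 -0.540123 +0.804273 = +0.301934;  D = +0.147923-0.263217i
d^4_{-1,2}: k∈[3..5] ⇒ +0.008427 -0.225877 +0.807224 = +0.589774;  D = -0.519707+0.278815i
d^4_{0,2}: k∈[2..4] ⇒ +0.001337 -0.063725 +0.427005 = +0.364617;  D = +0.363620+0.026952i
d^4_{1,2}: k∈[1..3] ⇒ +0.000141 -0.012641 +0.150585 = +0.138085;  D = -0.110726-0.082506i
d^4_{2,2}: k∈[0..2] ⇒ +0.000008 -0.001692 +0.037784 = +0.036100;  D = +0.012853+0.033735i
d^4_{3,2}: k∈[0..1] ⇒ -0.000125 +0.006689 = +0.006564;  D = +0.001319-0.006430i
d^4_{4,2}: single k=0 term ⇒ +0.000746;  D = -0.000519+0.000536i
Y_4^{m'}(θ=0.1899,φ=5.5776) and Σ D·Y over m':
  (-0.1385-0.1937i)·(-0.0005+0.0002i)  (-0.0322-0.5915i)·(-0.0043+0.0071i)  (+0.1479-0.2632i)·(+0.0109+0.0677i)  (-0.5197+0.2788i)·(+0.2504+0.2133i)  (+0.3636+0.0270i)·(+0.7002+0.0000i)  (-0.1107-0.0825i)·(-0.2504+0.2133i)  (+0.0129+0.0337i)·(+0.0109-0.0677i)  (+0.0013-0.0064i)·(+0.0043+0.0071i)  (-0.0005+0.0005i)·(-0.0005-0.0002i)
Y_4^2(R⁻¹ n̂) = +0.136667-0.016115i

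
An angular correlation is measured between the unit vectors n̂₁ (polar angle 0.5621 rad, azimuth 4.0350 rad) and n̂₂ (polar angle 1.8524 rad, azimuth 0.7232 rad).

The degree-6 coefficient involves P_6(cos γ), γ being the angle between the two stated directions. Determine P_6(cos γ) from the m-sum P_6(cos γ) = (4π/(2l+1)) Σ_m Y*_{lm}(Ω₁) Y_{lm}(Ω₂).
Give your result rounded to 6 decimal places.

-0.250893

Expand P_6 via completeness: Σ_{m} conj(Y_{6,m}) at Ω₁ times Y_{6,m} at Ω₂ —
  term(m=-6) = 0.00220 + 0.00358j   from Y*(Ω₁)=0.00668 - 0.00883j, Y(Ω₂)=-0.13839 + 0.35346j
  term(m=-5) = 0.01527 + 0.01742j   from Y*(Ω₁)=0.01479 + 0.05907j, Y(Ω₂)=0.33839 - 0.17377j
  term(m=-4) = -0.00703 - 0.00570j   from Y*(Ω₁)=-0.17974 - 0.08287j, Y(Ω₂)=0.04432 + 0.01126j
  term(m=-3) = -0.12247 - 0.06861j   from Y*(Ω₁)=0.36427 - 0.18110j, Y(Ω₂)=-0.19450 - 0.28503j
  term(m=-2) = -0.02547 - 0.00902j   from Y*(Ω₁)=-0.09971 + 0.45436j, Y(Ω₂)=-0.00721 + 0.05764j
  term(m=-1) = 0.02533 + 0.00435j   from Y*(Ω₁)=-0.05086 - 0.06323j, Y(Ω₂)=-0.23745 + 0.20961j
  term(m=+0) = -0.03519 + 0.00000j   from Y*(Ω₁)=-0.41421 + 0.00000j, Y(Ω₂)=0.08496 + 0.00000j
  term(m=+1) = 0.02533 - 0.00435j   from Y*(Ω₁)=0.05086 - 0.06323j, Y(Ω₂)=0.23745 + 0.20961j
  term(m=+2) = -0.02547 + 0.00902j   from Y*(Ω₁)=-0.09971 - 0.45436j, Y(Ω₂)=-0.00721 - 0.05764j
  term(m=+3) = -0.12247 + 0.06861j   from Y*(Ω₁)=-0.36427 - 0.18110j, Y(Ω₂)=0.19450 - 0.28503j
  term(m=+4) = -0.00703 + 0.00570j   from Y*(Ω₁)=-0.17974 + 0.08287j, Y(Ω₂)=0.04432 - 0.01126j
  term(m=+5) = 0.01527 - 0.01742j   from Y*(Ω₁)=-0.01479 + 0.05907j, Y(Ω₂)=-0.33839 - 0.17377j
  term(m=+6) = 0.00220 - 0.00358j   from Y*(Ω₁)=0.00668 + 0.00883j, Y(Ω₂)=-0.13839 - 0.35346j
Total Σ_m = -0.25955 + 0.00000j. Multiply by 0.966644: -0.25089 + 0.00000j. P_6(cos γ) = -0.250893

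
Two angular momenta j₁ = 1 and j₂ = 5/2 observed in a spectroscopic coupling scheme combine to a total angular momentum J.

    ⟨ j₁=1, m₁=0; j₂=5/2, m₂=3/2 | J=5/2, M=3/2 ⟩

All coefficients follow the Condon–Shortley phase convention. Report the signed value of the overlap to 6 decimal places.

-0.507093  (= −√(9/35))

triangle: 1!×1!×4!/7! = 24/5040
(j±m)!: 1!×1!×4!×1!×4!×1! = 576
prefactor² = (2J+1)×Δ×N² = 576/35
  k=0: +1/(0!×1!×1!×4!×0!×0!) = 1/24
  k=1: −1/(1!×0!×0!×3!×1!×1!) = -1/6
Σ = -1/8  ⇒  CG² = 576/35×(-1/8)² = 9/35
CG = −√(9/35) = -0.507093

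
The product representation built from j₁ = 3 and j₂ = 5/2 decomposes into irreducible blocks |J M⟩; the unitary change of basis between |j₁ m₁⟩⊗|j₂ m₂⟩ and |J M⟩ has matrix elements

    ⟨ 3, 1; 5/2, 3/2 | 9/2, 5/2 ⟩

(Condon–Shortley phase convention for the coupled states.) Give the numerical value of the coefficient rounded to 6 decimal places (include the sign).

triangle: 1!×5!×4!/11! = 2880/39916800
(j±m)!: 4!×2!×4!×1!×7!×2! = 11612160
prefactor² = (2J+1)×Δ×N² = 92160/11
  k=0: +1/(0!×1!×2!×4!×3!×0!) = 1/288
  k=1: −1/(1!×0!×1!×3!×4!×1!) = -1/144
Σ = -1/288  ⇒  CG² = 92160/11×(-1/288)² = 10/99
CG = −√(10/99) = -0.317821

−√(10/99) = -0.317821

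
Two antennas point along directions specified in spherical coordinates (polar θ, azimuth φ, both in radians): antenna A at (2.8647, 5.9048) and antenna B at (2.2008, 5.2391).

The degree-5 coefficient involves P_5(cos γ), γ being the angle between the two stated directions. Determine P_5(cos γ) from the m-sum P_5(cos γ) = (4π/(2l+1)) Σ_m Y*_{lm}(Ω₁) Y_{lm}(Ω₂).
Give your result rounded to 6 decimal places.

-0.411039

Summing Y*_{l m}(θ₁,φ₁)·Y_{l m}(θ₂,φ₂) over m ∈ [−5, 5]; prefactor 4π/(2·5+1) = 1.142397:
  m=-5: (-0.00022 - 0.00067j) × (0.07777 - 0.13968j) = -0.00011 - 0.00002j  (running Σ = -0.00011 - 0.00002j)
  m=-4: (-0.00045 + 0.00787j) × (0.18826 + 0.31691j) = -0.00258 + 0.00134j  (running Σ = -0.00269 + 0.00132j)
  m=-3: (0.02185 - 0.04695j) × (-0.38760 + 0.00362j) = -0.00830 + 0.01828j  (running Σ = -0.01099 + 0.01959j)
  m=-2: (-0.15729 + 0.14853j) × (0.01331 - 0.02339j) = 0.00138 + 0.00566j  (running Σ = -0.00961 + 0.02525j)
  m=-1: (0.49019 - 0.19487j) × (-0.17294 - 0.29740j) = -0.14273 - 0.11208j  (running Σ = -0.15234 - 0.08683j)
  m=0: (-0.46876 + 0.00000j) × (0.11760 + 0.00000j) = -0.05512 + 0.00000j  (running Σ = -0.20746 - 0.08683j)
  m=1: (-0.49019 - 0.19487j) × (0.17294 - 0.29740j) = -0.14273 + 0.11208j  (running Σ = -0.35019 + 0.02525j)
  m=2: (-0.15729 - 0.14853j) × (0.01331 + 0.02339j) = 0.00138 - 0.00566j  (running Σ = -0.34881 + 0.01959j)
  m=3: (-0.02185 - 0.04695j) × (0.38760 + 0.00362j) = -0.00830 - 0.01828j  (running Σ = -0.35711 + 0.00132j)
  m=4: (-0.00045 - 0.00787j) × (0.18826 - 0.31691j) = -0.00258 - 0.00134j  (running Σ = -0.35969 - 0.00002j)
  m=5: (0.00022 - 0.00067j) × (-0.07777 - 0.13968j) = -0.00011 + 0.00002j  (running Σ = -0.35980 - 0.00000j)
Accumulated sum -0.35980 - 0.00000j; after 4π/(2l+1) scaling, -0.41104 - 0.00000j ⇒ P_5 = -0.411039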